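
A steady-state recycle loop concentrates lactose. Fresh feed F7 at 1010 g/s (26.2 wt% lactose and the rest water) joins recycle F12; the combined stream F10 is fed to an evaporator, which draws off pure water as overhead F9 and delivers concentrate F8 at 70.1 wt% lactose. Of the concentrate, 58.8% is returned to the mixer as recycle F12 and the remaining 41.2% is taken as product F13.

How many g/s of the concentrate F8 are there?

916.2 g/s

Overall lactose balance (none leaves overhead): lactose in fresh feed = lactose in product, i.e. 1010×0.262 = (1−0.588)·F8·0.701.
F8 = 264.62/(0.701×0.412) = 916.24 g/s.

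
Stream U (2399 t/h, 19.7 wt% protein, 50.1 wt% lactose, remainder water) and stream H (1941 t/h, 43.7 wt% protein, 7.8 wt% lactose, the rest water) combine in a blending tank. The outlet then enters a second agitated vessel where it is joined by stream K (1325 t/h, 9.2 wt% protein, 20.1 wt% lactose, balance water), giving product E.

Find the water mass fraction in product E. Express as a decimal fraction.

Overall, product flow = 5665 t/h.
water in = 2399×0.302 + 1941×0.485 + 1325×0.707 = 2602.7 t/h.
water fraction in E = 0.4594.

0.4594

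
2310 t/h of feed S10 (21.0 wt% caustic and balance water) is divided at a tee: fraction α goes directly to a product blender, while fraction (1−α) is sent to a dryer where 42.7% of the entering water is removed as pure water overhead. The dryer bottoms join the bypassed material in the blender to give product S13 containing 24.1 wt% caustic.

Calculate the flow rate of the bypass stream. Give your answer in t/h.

1429 t/h

All 2310×0.210 = 485.1 t/h of caustic reaches S13, so S13 = 485.1/0.241 = 2012.9 t/h and vapour = 297.14 t/h.
The evaporator receives (1−α)·2310 of feed at 0.790 water and removes 0.427 of that water:
0.427×0.790×(1−α)×2310 = 297.14
(1−α) = 297.14/779.23 = 0.3813;  α = 0.6187.
Bypass flow = 0.6187×2310 = 1429.2 t/h.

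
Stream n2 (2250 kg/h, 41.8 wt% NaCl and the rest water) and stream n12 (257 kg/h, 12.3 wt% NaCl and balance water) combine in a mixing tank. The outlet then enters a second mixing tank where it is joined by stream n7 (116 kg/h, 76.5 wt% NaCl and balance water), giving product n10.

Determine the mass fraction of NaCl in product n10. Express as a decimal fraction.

0.404

Overall, product flow = 2623 kg/h.
NaCl in = 2250×0.418 + 257×0.123 + 116×0.765 = 1060.9 kg/h.
NaCl fraction in n10 = 0.404.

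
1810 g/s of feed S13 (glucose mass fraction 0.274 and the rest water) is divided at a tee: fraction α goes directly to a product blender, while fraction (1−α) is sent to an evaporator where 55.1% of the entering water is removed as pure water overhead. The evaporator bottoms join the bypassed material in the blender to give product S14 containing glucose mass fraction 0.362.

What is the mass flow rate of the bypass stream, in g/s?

All 1810×0.274 = 495.94 g/s of glucose reaches S14, so S14 = 495.94/0.362 = 1370 g/s and vapour = 440 g/s.
The evaporator receives (1−α)·1810 of feed at 0.726 water and removes 0.551 of that water:
0.551×0.726×(1−α)×1810 = 440
(1−α) = 440/724.05 = 0.6077;  α = 0.3923.
Bypass flow = 0.3923×1810 = 710.07 g/s.

710.1 g/s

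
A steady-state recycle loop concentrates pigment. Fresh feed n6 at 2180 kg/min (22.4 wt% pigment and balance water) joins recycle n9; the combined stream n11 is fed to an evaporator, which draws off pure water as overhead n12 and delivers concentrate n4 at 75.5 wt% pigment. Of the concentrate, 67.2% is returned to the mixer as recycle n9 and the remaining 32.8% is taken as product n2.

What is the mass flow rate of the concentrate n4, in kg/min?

1972 kg/min

Overall pigment balance (none leaves overhead): pigment in fresh feed = pigment in product, i.e. 2180×0.224 = (1−0.672)·n4·0.755.
n4 = 488.32/(0.755×0.328) = 1971.9 kg/min.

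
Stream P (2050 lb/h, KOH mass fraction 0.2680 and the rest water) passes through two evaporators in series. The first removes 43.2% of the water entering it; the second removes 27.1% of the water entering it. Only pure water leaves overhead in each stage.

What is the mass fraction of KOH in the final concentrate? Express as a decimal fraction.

0.4693

water in feed = 2050×0.732 = 1500.6 lb/h.
After stage 1: water left = (1−0.432)×1500.6 = 852.34; stream total = 1401.7 lb/h.
After stage 2: water left = (1−0.271)×852.34 = 621.36; final concentrate = 1170.8 lb/h.
KOH fraction = 549.4/1170.8 = 0.4693.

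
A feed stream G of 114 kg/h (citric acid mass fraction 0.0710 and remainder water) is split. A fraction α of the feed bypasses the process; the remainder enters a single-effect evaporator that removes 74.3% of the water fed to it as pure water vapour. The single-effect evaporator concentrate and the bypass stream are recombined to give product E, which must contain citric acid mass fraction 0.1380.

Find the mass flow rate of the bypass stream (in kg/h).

33.81 kg/h

All 114×0.071 = 8.094 kg/h of citric acid reaches E, so E = 8.094/0.138 = 58.652 kg/h and vapour = 55.348 kg/h.
The evaporator receives (1−α)·114 of feed at 0.929 water and removes 0.743 of that water:
0.743×0.929×(1−α)×114 = 55.348
(1−α) = 55.348/78.688 = 0.7034;  α = 0.2966.
Bypass flow = 0.2966×114 = 33.814 kg/h.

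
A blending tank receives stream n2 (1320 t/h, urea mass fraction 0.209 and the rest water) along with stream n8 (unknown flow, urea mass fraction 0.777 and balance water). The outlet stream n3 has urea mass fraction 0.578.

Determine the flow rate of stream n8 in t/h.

Let n8 be the unknown flow. Total out = 1320 + n8.
urea balance: 275.88 + 0.777·n8 = 0.578·(1320 + n8)
(0.777 − 0.578)·n8 = 0.578×1320 − 275.88 = 487.08
n8 = 487.08 / 0.199 = 2447.6 t/h

2448 t/h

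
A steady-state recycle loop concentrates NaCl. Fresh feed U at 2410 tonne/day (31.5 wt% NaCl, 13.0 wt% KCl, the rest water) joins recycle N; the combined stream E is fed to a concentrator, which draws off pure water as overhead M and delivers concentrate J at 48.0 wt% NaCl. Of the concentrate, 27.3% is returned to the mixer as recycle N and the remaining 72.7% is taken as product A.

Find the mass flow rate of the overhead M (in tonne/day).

Overall NaCl balance (none leaves overhead): NaCl in fresh feed = NaCl in product, i.e. 2410×0.315 = (1−0.273)·J·0.480.
J = 759.15/(0.480×0.727) = 2175.5 tonne/day.
Recycle N = 0.273×2175.5 = 593.9 tonne/day.
Combined feed E = 2410 + 593.9 = 3003.9 tonne/day.
Overhead M = E − J = 3003.9 − 2175.5 = 828.44 tonne/day.

828.4 tonne/day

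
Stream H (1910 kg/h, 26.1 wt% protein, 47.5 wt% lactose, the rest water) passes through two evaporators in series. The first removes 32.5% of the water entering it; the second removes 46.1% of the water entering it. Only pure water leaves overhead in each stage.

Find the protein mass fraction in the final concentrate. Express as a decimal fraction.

0.314

water in feed = 1910×0.264 = 504.24 kg/h.
After stage 1: water left = (1−0.325)×504.24 = 340.36; stream total = 1746.1 kg/h.
After stage 2: water left = (1−0.461)×340.36 = 183.46; final concentrate = 1589.2 kg/h.
protein fraction = 498.51/1589.2 = 0.314.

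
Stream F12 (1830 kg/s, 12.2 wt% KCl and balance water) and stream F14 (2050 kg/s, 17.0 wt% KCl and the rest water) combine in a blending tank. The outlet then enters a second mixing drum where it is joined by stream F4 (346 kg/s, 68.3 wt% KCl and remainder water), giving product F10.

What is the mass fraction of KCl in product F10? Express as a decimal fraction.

Overall, product flow = 4226 kg/s.
KCl in = 1830×0.122 + 2050×0.170 + 346×0.683 = 808.08 kg/s.
KCl fraction in F10 = 0.191.

0.191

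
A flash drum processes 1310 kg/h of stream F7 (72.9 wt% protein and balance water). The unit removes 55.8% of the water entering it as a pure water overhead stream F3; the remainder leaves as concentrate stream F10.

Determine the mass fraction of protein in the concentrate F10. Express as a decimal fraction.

0.859

protein is not removed: 1310×0.729 = 954.99 kg/h of protein enters F10.
water entering = 1310×0.271 = 355.01 kg/h; overhead removed = 0.558×355.01 = 198.1 kg/h.
Concentrate = 1310 − 198.1 = 1111.9 kg/h.
Mass fraction = 954.99/1111.9 = 0.859.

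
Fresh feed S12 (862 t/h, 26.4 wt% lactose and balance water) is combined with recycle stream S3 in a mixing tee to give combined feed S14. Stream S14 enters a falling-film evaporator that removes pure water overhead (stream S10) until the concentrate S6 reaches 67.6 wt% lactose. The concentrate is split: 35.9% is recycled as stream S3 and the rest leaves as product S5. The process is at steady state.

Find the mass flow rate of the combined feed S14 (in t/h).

Overall lactose balance (none leaves overhead): lactose in fresh feed = lactose in product, i.e. 862×0.264 = (1−0.359)·S6·0.676.
S6 = 227.57/(0.676×0.641) = 525.18 t/h.
Recycle S3 = 0.359×525.18 = 188.54 t/h.
Combined feed S14 = 862 + 188.54 = 1050.5 t/h.

1051 t/h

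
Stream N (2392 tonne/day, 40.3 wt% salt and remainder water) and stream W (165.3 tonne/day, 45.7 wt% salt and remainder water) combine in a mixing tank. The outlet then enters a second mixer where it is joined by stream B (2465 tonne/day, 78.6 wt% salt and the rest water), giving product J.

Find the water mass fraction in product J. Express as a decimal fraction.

0.407

Overall, product flow = 5022.3 tonne/day.
water in = 2392×0.597 + 165.3×0.543 + 2465×0.214 = 2045.3 tonne/day.
water fraction in J = 0.407.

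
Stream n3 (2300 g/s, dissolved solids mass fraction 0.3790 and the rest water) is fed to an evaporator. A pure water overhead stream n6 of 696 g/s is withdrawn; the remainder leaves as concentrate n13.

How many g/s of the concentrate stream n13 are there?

1604 g/s

Concentrate = 2300 − 696 = 1604 g/s.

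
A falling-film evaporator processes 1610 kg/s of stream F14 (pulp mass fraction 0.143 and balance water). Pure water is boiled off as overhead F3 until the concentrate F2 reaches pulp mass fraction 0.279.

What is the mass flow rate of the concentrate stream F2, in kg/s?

825.2 kg/s

pulp is conserved: 1610×0.143 = 230.23 kg/s all reports to the concentrate.
Concentrate = 230.23/(target fraction) = 825.2 kg/s.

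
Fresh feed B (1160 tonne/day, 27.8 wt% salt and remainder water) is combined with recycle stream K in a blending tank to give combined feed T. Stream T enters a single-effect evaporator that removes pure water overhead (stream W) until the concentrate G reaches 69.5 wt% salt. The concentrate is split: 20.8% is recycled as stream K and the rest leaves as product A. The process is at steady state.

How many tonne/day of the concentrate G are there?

Overall salt balance (none leaves overhead): salt in fresh feed = salt in product, i.e. 1160×0.278 = (1−0.208)·G·0.695.
G = 322.48/(0.695×0.792) = 585.86 tonne/day.

585.9 tonne/day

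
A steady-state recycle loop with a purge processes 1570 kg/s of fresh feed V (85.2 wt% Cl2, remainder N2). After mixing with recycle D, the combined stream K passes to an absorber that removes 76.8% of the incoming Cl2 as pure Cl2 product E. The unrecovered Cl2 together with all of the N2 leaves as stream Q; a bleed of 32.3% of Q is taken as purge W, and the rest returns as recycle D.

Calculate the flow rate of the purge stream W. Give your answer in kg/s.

351.3 kg/s

N2 enters only via V and leaves only via the purge: 1570×0.148 = 0.323×(N2 in Q), and the absorber passes all N2, so N2 in K = N2 in Q = 719.38 kg/s.
Cl2 in K: m_A = 1570×0.852 + (1−0.323)·(1−0.768)·m_A, so m_A = 1337.6/0.8429 = 1586.9 kg/s.
Q = (1−0.768)×1586.9 + 719.38 = 1087.5 kg/s.
Purge W = 0.323×1087.5 = 351.27 kg/s.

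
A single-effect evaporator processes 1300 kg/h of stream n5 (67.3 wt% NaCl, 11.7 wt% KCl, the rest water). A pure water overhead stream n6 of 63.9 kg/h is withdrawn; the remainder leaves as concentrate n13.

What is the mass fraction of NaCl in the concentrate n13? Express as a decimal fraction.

0.708

NaCl is not removed: 1300×0.673 = 874.9 kg/h of NaCl enters n13.
Concentrate = 1300 − 63.9 = 1236.1 kg/h.
Mass fraction = 874.9/1236.1 = 0.708.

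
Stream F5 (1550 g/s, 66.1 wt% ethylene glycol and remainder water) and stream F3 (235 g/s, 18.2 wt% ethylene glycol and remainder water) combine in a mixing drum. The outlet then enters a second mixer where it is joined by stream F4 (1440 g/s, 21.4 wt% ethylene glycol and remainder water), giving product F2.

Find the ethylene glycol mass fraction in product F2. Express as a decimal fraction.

0.427

Overall, product flow = 3225 g/s.
ethylene glycol in = 1550×0.661 + 235×0.182 + 1440×0.214 = 1375.5 g/s.
ethylene glycol fraction in F2 = 0.427.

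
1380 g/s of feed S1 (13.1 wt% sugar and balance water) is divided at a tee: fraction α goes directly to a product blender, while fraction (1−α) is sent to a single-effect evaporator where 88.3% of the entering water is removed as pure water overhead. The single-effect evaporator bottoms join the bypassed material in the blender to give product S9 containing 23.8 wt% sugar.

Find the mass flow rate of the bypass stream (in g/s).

All 1380×0.131 = 180.78 g/s of sugar reaches S9, so S9 = 180.78/0.238 = 759.58 g/s and vapour = 620.42 g/s.
The evaporator receives (1−α)·1380 of feed at 0.869 water and removes 0.883 of that water:
0.883×0.869×(1−α)×1380 = 620.42
(1−α) = 620.42/1058.9 = 0.5859;  α = 0.4141.
Bypass flow = 0.4141×1380 = 571.45 g/s.

571.5 g/s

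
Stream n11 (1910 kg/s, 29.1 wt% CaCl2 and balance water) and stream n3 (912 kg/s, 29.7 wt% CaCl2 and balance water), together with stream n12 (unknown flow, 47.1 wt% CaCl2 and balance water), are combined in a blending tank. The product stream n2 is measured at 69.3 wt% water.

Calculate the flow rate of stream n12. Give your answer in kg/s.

Let n12 be the unknown flow. Total out = 2822 + n12.
water balance: 1995.3 + 0.529·n12 = 0.693·(2822 + n12)
(0.529 − 0.693)·n12 = 0.693×2822 − 1995.3 = -39.68
n12 = -39.68 / -0.164 = 241.95 kg/s

242 kg/s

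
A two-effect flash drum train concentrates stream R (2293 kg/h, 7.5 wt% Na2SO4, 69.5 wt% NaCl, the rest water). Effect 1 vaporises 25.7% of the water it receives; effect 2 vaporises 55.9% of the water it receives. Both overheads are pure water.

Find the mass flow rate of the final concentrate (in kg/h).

1938 kg/h

water in feed = 2293×0.230 = 527.39 kg/h.
After stage 1: water left = (1−0.257)×527.39 = 391.85; stream total = 2157.5 kg/h.
After stage 2: water left = (1−0.559)×391.85 = 172.81; final concentrate = 1938.4 kg/h.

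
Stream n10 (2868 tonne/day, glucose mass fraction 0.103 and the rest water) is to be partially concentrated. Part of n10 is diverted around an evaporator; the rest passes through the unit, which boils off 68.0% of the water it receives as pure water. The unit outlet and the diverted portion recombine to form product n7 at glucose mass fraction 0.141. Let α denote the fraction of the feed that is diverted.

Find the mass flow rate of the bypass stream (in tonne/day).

1601 tonne/day

All 2868×0.103 = 295.4 tonne/day of glucose reaches n7, so n7 = 295.4/0.141 = 2095.1 tonne/day and vapour = 772.94 tonne/day.
The evaporator receives (1−α)·2868 of feed at 0.897 water and removes 0.680 of that water:
0.680×0.897×(1−α)×2868 = 772.94
(1−α) = 772.94/1749.4 = 0.4418;  α = 0.5582.
Bypass flow = 0.5582×2868 = 1600.8 tonne/day.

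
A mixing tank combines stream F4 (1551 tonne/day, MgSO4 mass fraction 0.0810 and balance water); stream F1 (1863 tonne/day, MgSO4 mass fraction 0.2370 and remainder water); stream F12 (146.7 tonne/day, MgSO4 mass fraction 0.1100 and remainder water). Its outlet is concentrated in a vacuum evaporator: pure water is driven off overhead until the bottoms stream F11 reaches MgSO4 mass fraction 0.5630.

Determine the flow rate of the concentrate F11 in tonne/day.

1036 tonne/day

MgSO4 entering = 1551×0.081 + 1863×0.237 + 146.7×0.110 = 583.3 tonne/day.
All MgSO4 reports to F11, so F11 = 583.3/0.563 = 1036.1 tonne/day.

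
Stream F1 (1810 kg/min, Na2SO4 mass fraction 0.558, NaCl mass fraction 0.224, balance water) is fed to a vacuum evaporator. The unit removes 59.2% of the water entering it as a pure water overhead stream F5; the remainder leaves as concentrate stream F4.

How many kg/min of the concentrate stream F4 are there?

1576 kg/min

water entering = 1810×0.218 = 394.58 kg/min; overhead removed = 0.592×394.58 = 233.59 kg/min.
Concentrate = 1810 − 233.59 = 1576.4 kg/min.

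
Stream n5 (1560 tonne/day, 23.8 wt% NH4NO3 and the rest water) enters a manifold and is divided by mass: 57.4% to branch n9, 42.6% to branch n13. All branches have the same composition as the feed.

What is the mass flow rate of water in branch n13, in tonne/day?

Branch n13 total = 0.426×1560 = 664.56 tonne/day.
water in n13 = 0.762×664.56 = 506.39 tonne/day.

506.4 tonne/day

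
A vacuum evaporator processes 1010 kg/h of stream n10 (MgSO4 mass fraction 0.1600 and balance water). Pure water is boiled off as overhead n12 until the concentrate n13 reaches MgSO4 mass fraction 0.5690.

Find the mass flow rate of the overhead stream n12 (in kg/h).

MgSO4 is conserved: 1010×0.160 = 161.6 kg/h all reports to the concentrate.
Concentrate = 161.6/(target fraction) = 284.01 kg/h.
Overhead = 1010 − 284.01 = 725.99 kg/h.

726 kg/h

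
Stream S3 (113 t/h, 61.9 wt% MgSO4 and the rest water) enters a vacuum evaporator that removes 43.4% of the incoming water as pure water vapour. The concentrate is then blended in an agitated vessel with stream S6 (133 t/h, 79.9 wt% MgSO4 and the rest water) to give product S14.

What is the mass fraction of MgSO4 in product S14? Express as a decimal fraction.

Vapour removed = 0.434×0.381×113 = 18.685 t/h; concentrate = 94.315 t/h.
MgSO4 reaching the mixer = 69.947 (from concentrate) + 133×0.799 = 176.21 t/h.
Product flow = 94.315 + 133 = 227.31 t/h; MgSO4 fraction = 0.775.

0.775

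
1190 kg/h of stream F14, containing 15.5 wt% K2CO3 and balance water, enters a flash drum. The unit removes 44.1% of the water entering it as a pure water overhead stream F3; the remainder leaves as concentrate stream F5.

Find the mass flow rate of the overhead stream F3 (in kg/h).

water entering = 1190×0.845 = 1005.5 kg/h; overhead removed = 0.441×1005.5 = 443.45 kg/h.

443.4 kg/h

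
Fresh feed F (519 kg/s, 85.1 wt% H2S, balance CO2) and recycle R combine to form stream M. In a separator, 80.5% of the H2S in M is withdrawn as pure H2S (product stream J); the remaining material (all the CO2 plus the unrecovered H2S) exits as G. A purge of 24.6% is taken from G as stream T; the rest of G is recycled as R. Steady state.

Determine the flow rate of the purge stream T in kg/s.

102.2 kg/s

CO2 enters only via F and leaves only via the purge: 519×0.149 = 0.246×(CO2 in G), and the separator passes all CO2, so CO2 in M = CO2 in G = 314.35 kg/s.
H2S in M: m_A = 519×0.851 + (1−0.246)·(1−0.805)·m_A, so m_A = 441.67/0.8530 = 517.8 kg/s.
G = (1−0.805)×517.8 + 314.35 = 415.32 kg/s.
Purge T = 0.246×415.32 = 102.17 kg/s.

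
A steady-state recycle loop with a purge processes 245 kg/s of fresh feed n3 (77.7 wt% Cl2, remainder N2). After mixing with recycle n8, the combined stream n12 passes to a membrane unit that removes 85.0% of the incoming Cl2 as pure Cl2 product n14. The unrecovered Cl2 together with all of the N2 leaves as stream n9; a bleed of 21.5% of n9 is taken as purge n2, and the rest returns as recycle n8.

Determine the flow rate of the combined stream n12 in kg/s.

469.9 kg/s

N2 enters only via n3 and leaves only via the purge: 245×0.223 = 0.215×(N2 in n9), and the membrane unit passes all N2, so N2 in n12 = N2 in n9 = 254.12 kg/s.
Cl2 in n12: m_A = 245×0.777 + (1−0.215)·(1−0.850)·m_A, so m_A = 190.37/0.8822 = 215.77 kg/s.
n12 = 215.77 + 254.12 = 469.89 kg/s.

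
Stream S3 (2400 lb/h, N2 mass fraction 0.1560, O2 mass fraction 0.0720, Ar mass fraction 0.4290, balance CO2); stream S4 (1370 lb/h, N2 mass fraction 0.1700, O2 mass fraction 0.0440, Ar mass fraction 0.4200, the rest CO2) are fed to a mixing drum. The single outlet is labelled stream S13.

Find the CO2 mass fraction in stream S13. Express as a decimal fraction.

Total flow out = 2400 + 1370 = 3770 lb/h.
CO2 in = 2400×0.343 + 1370×0.366 = 1324.6 lb/h.
CO2 mass fraction in S13 = 1324.6/3770 = 0.3514.

0.3514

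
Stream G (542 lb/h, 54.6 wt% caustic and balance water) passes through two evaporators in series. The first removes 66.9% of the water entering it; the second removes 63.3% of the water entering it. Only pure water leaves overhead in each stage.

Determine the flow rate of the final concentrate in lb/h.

water in feed = 542×0.454 = 246.07 lb/h.
After stage 1: water left = (1−0.669)×246.07 = 81.449; stream total = 377.38 lb/h.
After stage 2: water left = (1−0.633)×81.449 = 29.892; final concentrate = 325.82 lb/h.

325.8 lb/h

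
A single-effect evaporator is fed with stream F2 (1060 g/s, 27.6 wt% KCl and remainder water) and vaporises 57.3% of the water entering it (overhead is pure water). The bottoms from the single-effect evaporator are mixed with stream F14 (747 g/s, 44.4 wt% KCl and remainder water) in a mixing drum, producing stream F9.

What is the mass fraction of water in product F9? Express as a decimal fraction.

0.5434

Vapour removed = 0.573×0.724×1060 = 439.74 g/s; concentrate = 620.26 g/s.
water reaching the mixer = 327.7 (from concentrate) + 747×0.556 = 743.03 g/s.
Product flow = 620.26 + 747 = 1367.3 g/s; water fraction = 0.5434.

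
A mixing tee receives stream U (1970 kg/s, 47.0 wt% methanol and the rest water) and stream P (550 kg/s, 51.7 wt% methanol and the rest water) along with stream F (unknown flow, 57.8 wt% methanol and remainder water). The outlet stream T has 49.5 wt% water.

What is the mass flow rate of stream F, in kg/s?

Let F be the unknown flow. Total out = 2520 + F.
water balance: 1309.8 + 0.422·F = 0.495·(2520 + F)
(0.422 − 0.495)·F = 0.495×2520 − 1309.8 = -62.35
F = -62.35 / -0.073 = 854.11 kg/s

854.1 kg/s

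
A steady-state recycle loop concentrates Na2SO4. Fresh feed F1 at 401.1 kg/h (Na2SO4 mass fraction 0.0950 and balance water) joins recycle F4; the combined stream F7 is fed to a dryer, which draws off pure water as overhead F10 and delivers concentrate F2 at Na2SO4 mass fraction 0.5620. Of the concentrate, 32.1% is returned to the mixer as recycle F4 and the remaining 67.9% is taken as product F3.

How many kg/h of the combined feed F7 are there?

433.2 kg/h

Overall Na2SO4 balance (none leaves overhead): Na2SO4 in fresh feed = Na2SO4 in product, i.e. 401.1×0.095 = (1−0.321)·F2·0.562.
F2 = 38.105/(0.562×0.679) = 99.855 kg/h.
Recycle F4 = 0.321×99.855 = 32.053 kg/h.
Combined feed F7 = 401.1 + 32.053 = 433.15 kg/h.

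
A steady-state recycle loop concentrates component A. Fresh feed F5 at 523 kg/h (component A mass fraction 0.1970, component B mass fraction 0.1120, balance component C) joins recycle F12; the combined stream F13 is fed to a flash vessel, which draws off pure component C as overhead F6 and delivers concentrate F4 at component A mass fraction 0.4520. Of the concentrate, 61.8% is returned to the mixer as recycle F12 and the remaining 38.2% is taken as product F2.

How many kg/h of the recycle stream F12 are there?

368.8 kg/h

Overall component A balance (none leaves overhead): component A in fresh feed = component A in product, i.e. 523×0.197 = (1−0.618)·F4·0.452.
F4 = 103.03/(0.452×0.382) = 596.71 kg/h.
Recycle F12 = 0.618×596.71 = 368.77 kg/h.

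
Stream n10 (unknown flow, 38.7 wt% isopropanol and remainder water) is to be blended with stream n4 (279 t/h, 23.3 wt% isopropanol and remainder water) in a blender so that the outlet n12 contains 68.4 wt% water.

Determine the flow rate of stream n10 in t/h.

Let n10 be the unknown flow. Total out = 279 + n10.
water balance: 213.99 + 0.613·n10 = 0.684·(279 + n10)
(0.613 − 0.684)·n10 = 0.684×279 − 213.99 = -23.157
n10 = -23.157 / -0.071 = 326.15 t/h

326.2 t/h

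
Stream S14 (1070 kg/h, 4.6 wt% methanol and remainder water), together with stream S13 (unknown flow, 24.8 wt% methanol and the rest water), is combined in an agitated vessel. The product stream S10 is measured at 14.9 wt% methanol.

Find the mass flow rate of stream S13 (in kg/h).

1113 kg/h

Let S13 be the unknown flow. Total out = 1070 + S13.
methanol balance: 49.22 + 0.248·S13 = 0.149·(1070 + S13)
(0.248 − 0.149)·S13 = 0.149×1070 − 49.22 = 110.21
S13 = 110.21 / 0.099 = 1113.2 kg/h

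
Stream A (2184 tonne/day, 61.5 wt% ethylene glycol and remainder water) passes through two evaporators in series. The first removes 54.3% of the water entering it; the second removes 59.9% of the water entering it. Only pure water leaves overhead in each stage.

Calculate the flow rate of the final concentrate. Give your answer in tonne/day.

water in feed = 2184×0.385 = 840.84 tonne/day.
After stage 1: water left = (1−0.543)×840.84 = 384.26; stream total = 1727.4 tonne/day.
After stage 2: water left = (1−0.599)×384.26 = 154.09; final concentrate = 1497.2 tonne/day.

1497 tonne/day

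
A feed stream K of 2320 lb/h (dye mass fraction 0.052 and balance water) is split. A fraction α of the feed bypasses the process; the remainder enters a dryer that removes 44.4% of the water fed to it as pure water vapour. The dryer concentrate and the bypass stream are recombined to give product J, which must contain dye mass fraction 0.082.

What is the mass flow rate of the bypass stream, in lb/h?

All 2320×0.052 = 120.64 lb/h of dye reaches J, so J = 120.64/0.082 = 1471.2 lb/h and vapour = 848.78 lb/h.
The evaporator receives (1−α)·2320 of feed at 0.948 water and removes 0.444 of that water:
0.444×0.948×(1−α)×2320 = 848.78
(1−α) = 848.78/976.52 = 0.8692;  α = 0.1308.
Bypass flow = 0.1308×2320 = 303.47 lb/h.

303.5 lb/h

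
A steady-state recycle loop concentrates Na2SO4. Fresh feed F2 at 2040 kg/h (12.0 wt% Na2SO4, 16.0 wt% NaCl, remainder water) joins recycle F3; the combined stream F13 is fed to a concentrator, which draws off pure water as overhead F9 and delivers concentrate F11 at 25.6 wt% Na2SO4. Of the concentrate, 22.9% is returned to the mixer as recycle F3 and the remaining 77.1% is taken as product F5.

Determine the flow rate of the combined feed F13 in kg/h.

2324 kg/h

Overall Na2SO4 balance (none leaves overhead): Na2SO4 in fresh feed = Na2SO4 in product, i.e. 2040×0.120 = (1−0.229)·F11·0.256.
F11 = 244.8/(0.256×0.771) = 1240.3 kg/h.
Recycle F3 = 0.229×1240.3 = 284.02 kg/h.
Combined feed F13 = 2040 + 284.02 = 2324 kg/h.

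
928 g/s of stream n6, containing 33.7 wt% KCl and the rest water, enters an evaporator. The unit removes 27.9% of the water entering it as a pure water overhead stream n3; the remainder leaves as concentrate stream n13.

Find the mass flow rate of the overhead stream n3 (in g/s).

water entering = 928×0.663 = 615.26 g/s; overhead removed = 0.279×615.26 = 171.66 g/s.

171.7 g/s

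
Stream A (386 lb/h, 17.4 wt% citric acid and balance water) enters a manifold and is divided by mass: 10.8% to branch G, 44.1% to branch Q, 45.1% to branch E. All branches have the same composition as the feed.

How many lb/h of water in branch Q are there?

140.6 lb/h

Branch Q total = 0.441×386 = 170.23 lb/h.
water in Q = 0.826×170.23 = 140.61 lb/h.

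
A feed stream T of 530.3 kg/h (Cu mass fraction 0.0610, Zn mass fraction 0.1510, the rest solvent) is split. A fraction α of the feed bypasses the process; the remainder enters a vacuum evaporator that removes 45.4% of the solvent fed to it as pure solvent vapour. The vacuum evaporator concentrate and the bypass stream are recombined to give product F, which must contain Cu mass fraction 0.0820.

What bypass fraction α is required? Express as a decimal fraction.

0.284

All 530.3×0.061 = 32.348 kg/h of Cu reaches F, so F = 32.348/0.082 = 394.49 kg/h and vapour = 135.81 kg/h.
The evaporator receives (1−α)·530.3 of feed at 0.788 solvent and removes 0.454 of that solvent:
0.454×0.788×(1−α)×530.3 = 135.81
(1−α) = 135.81/189.72 = 0.7159;  α = 0.2841.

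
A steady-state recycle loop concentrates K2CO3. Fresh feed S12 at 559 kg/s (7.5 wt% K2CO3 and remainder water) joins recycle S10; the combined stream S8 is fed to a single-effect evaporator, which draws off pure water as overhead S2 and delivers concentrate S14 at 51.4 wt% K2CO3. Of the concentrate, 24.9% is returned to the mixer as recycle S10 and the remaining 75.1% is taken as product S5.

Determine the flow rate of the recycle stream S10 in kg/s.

27.04 kg/s

Overall K2CO3 balance (none leaves overhead): K2CO3 in fresh feed = K2CO3 in product, i.e. 559×0.075 = (1−0.249)·S14·0.514.
S14 = 41.925/(0.514×0.751) = 108.61 kg/s.
Recycle S10 = 0.249×108.61 = 27.044 kg/s.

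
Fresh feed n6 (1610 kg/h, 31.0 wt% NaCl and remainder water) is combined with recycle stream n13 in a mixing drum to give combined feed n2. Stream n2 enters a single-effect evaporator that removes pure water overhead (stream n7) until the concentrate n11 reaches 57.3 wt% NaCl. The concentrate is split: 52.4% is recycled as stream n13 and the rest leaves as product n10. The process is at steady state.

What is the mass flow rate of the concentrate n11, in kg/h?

Overall NaCl balance (none leaves overhead): NaCl in fresh feed = NaCl in product, i.e. 1610×0.310 = (1−0.524)·n11·0.573.
n11 = 499.1/(0.573×0.476) = 1829.9 kg/h.

1830 kg/h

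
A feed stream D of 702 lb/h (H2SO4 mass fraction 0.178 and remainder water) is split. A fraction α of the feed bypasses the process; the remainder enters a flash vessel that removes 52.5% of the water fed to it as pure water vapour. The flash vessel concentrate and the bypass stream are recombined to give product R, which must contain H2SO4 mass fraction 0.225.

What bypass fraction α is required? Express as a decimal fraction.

0.516

All 702×0.178 = 124.96 lb/h of H2SO4 reaches R, so R = 124.96/0.225 = 555.36 lb/h and vapour = 146.64 lb/h.
The evaporator receives (1−α)·702 of feed at 0.822 water and removes 0.525 of that water:
0.525×0.822×(1−α)×702 = 146.64
(1−α) = 146.64/302.95 = 0.4840;  α = 0.5160.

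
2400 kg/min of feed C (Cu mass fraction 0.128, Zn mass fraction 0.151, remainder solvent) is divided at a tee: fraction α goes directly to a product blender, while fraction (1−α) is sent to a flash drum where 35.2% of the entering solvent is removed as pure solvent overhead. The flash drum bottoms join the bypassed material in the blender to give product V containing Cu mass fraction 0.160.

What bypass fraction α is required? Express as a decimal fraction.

All 2400×0.128 = 307.2 kg/min of Cu reaches V, so V = 307.2/0.160 = 1920 kg/min and vapour = 480 kg/min.
The evaporator receives (1−α)·2400 of feed at 0.721 solvent and removes 0.352 of that solvent:
0.352×0.721×(1−α)×2400 = 480
(1−α) = 480/609.1 = 0.7880;  α = 0.2120.

0.212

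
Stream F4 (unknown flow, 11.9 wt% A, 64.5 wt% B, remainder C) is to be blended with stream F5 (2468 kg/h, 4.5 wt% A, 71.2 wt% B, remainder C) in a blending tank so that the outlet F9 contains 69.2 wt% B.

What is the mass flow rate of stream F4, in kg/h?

Let F4 be the unknown flow. Total out = 2468 + F4.
B balance: 1757.2 + 0.645·F4 = 0.692·(2468 + F4)
(0.645 − 0.692)·F4 = 0.692×2468 − 1757.2 = -49.36
F4 = -49.36 / -0.047 = 1050.2 kg/h

1050 kg/h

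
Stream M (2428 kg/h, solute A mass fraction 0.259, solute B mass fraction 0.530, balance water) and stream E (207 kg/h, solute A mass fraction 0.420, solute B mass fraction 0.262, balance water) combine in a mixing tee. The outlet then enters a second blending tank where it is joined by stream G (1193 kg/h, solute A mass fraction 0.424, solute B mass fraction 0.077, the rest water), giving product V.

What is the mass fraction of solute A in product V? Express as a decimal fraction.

0.319

Overall, product flow = 3828 kg/h.
solute A in = 2428×0.259 + 207×0.420 + 1193×0.424 = 1221.6 kg/h.
solute A fraction in V = 0.319.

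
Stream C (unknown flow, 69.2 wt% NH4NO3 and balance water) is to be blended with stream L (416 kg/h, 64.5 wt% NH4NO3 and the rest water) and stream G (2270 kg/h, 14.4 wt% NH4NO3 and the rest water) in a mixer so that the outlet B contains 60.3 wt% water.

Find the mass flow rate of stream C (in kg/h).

Let C be the unknown flow. Total out = 2686 + C.
water balance: 2090.8 + 0.308·C = 0.603·(2686 + C)
(0.308 − 0.603)·C = 0.603×2686 − 2090.8 = -471.14
C = -471.14 / -0.295 = 1597.1 kg/h

1597 kg/h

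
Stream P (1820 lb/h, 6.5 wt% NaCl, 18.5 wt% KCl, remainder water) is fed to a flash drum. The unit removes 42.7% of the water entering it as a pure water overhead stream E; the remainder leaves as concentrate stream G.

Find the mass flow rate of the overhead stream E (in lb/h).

water entering = 1820×0.750 = 1365 lb/h; overhead removed = 0.427×1365 = 582.86 lb/h.

582.9 lb/h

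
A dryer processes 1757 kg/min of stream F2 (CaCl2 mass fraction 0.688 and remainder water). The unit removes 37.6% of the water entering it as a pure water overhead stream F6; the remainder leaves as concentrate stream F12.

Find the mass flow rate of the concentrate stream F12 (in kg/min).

water entering = 1757×0.312 = 548.18 kg/min; overhead removed = 0.376×548.18 = 206.12 kg/min.
Concentrate = 1757 − 206.12 = 1550.9 kg/min.

1551 kg/min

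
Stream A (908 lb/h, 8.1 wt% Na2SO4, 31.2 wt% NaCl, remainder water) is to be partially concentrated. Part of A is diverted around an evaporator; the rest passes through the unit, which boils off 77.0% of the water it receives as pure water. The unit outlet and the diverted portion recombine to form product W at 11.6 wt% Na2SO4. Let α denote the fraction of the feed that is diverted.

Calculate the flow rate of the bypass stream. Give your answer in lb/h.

321.8 lb/h

All 908×0.081 = 73.548 lb/h of Na2SO4 reaches W, so W = 73.548/0.116 = 634.03 lb/h and vapour = 273.97 lb/h.
The evaporator receives (1−α)·908 of feed at 0.607 water and removes 0.770 of that water:
0.770×0.607×(1−α)×908 = 273.97
(1−α) = 273.97/424.39 = 0.6456;  α = 0.3544.
Bypass flow = 0.3544×908 = 321.84 lb/h.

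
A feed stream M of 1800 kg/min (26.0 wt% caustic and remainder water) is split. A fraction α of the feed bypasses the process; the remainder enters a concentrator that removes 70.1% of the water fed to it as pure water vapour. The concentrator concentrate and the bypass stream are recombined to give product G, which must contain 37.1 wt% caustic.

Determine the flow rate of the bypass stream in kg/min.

All 1800×0.260 = 468 kg/min of caustic reaches G, so G = 468/0.371 = 1261.5 kg/min and vapour = 538.54 kg/min.
The evaporator receives (1−α)·1800 of feed at 0.740 water and removes 0.701 of that water:
0.701×0.740×(1−α)×1800 = 538.54
(1−α) = 538.54/933.73 = 0.5768;  α = 0.4232.
Bypass flow = 0.4232×1800 = 761.82 kg/min.

761.8 kg/min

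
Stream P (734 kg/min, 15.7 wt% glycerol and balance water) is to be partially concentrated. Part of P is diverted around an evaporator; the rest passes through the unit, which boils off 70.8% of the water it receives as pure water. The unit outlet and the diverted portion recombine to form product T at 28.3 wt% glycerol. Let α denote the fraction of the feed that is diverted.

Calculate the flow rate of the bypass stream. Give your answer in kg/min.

186.5 kg/min

All 734×0.157 = 115.24 kg/min of glycerol reaches T, so T = 115.24/0.283 = 407.2 kg/min and vapour = 326.8 kg/min.
The evaporator receives (1−α)·734 of feed at 0.843 water and removes 0.708 of that water:
0.708×0.843×(1−α)×734 = 326.8
(1−α) = 326.8/438.08 = 0.7460;  α = 0.2540.
Bypass flow = 0.2540×734 = 186.46 kg/min.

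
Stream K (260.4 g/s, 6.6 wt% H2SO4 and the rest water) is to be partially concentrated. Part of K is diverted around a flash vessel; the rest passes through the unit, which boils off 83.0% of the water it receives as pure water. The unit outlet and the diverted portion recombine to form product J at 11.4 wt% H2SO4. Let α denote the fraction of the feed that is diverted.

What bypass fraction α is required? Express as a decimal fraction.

0.457

All 260.4×0.066 = 17.186 g/s of H2SO4 reaches J, so J = 17.186/0.114 = 150.76 g/s and vapour = 109.64 g/s.
The evaporator receives (1−α)·260.4 of feed at 0.934 water and removes 0.830 of that water:
0.830×0.934×(1−α)×260.4 = 109.64
(1−α) = 109.64/201.87 = 0.5431;  α = 0.4569.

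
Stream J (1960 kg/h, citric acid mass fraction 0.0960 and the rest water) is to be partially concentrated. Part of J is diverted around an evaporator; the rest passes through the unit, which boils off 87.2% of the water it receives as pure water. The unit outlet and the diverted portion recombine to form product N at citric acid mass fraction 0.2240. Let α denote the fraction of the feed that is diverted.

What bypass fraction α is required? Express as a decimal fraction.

0.275

All 1960×0.096 = 188.16 kg/h of citric acid reaches N, so N = 188.16/0.224 = 840 kg/h and vapour = 1120 kg/h.
The evaporator receives (1−α)·1960 of feed at 0.904 water and removes 0.872 of that water:
0.872×0.904×(1−α)×1960 = 1120
(1−α) = 1120/1545 = 0.7249;  α = 0.2751.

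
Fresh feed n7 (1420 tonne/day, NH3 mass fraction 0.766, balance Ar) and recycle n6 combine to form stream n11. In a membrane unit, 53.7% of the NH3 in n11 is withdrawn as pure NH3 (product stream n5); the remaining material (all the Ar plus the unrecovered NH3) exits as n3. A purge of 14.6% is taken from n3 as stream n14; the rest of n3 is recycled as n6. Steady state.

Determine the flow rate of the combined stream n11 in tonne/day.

4075 tonne/day

Ar enters only via n7 and leaves only via the purge: 1420×0.234 = 0.146×(Ar in n3), and the membrane unit passes all Ar, so Ar in n11 = Ar in n3 = 2275.9 tonne/day.
NH3 in n11: m_A = 1420×0.766 + (1−0.146)·(1−0.537)·m_A, so m_A = 1087.7/0.6046 = 1799.1 tonne/day.
n11 = 1799.1 + 2275.9 = 4075 tonne/day.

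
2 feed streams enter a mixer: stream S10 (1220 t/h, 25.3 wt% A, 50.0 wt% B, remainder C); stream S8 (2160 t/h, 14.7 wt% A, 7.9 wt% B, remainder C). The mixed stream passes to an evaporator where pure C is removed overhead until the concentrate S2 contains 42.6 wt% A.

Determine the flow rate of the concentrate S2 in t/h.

A entering = 1220×0.253 + 2160×0.147 = 626.18 t/h.
All A reports to S2, so S2 = 626.18/0.426 = 1469.9 t/h.

1470 t/h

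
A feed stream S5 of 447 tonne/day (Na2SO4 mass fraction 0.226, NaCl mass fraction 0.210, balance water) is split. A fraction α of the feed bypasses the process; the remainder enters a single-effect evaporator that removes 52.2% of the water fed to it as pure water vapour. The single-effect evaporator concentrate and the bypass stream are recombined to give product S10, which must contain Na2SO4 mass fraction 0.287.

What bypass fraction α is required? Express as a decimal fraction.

0.278

All 447×0.226 = 101.02 tonne/day of Na2SO4 reaches S10, so S10 = 101.02/0.287 = 351.99 tonne/day and vapour = 95.007 tonne/day.
The evaporator receives (1−α)·447 of feed at 0.564 water and removes 0.522 of that water:
0.522×0.564×(1−α)×447 = 95.007
(1−α) = 95.007/131.6 = 0.7219;  α = 0.2781.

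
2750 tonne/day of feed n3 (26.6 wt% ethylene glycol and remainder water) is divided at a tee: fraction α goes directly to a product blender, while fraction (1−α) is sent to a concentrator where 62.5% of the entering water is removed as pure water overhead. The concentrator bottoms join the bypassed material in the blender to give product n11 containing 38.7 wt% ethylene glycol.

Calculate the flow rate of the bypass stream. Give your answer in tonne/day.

875.7 tonne/day

All 2750×0.266 = 731.5 tonne/day of ethylene glycol reaches n11, so n11 = 731.5/0.387 = 1890.2 tonne/day and vapour = 859.82 tonne/day.
The evaporator receives (1−α)·2750 of feed at 0.734 water and removes 0.625 of that water:
0.625×0.734×(1−α)×2750 = 859.82
(1−α) = 859.82/1261.6 = 0.6816;  α = 0.3184.
Bypass flow = 0.3184×2750 = 875.73 tonne/day.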